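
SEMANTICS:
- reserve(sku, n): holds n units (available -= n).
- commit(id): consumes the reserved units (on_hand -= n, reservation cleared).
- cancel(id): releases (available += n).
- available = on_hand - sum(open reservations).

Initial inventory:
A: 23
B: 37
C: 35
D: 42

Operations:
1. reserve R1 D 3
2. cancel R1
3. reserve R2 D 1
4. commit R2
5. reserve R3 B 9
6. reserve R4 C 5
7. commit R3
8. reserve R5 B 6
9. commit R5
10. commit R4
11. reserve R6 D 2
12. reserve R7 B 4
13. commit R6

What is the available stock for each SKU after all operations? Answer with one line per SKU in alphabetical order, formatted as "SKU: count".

Answer: A: 23
B: 18
C: 30
D: 39

Derivation:
Step 1: reserve R1 D 3 -> on_hand[A=23 B=37 C=35 D=42] avail[A=23 B=37 C=35 D=39] open={R1}
Step 2: cancel R1 -> on_hand[A=23 B=37 C=35 D=42] avail[A=23 B=37 C=35 D=42] open={}
Step 3: reserve R2 D 1 -> on_hand[A=23 B=37 C=35 D=42] avail[A=23 B=37 C=35 D=41] open={R2}
Step 4: commit R2 -> on_hand[A=23 B=37 C=35 D=41] avail[A=23 B=37 C=35 D=41] open={}
Step 5: reserve R3 B 9 -> on_hand[A=23 B=37 C=35 D=41] avail[A=23 B=28 C=35 D=41] open={R3}
Step 6: reserve R4 C 5 -> on_hand[A=23 B=37 C=35 D=41] avail[A=23 B=28 C=30 D=41] open={R3,R4}
Step 7: commit R3 -> on_hand[A=23 B=28 C=35 D=41] avail[A=23 B=28 C=30 D=41] open={R4}
Step 8: reserve R5 B 6 -> on_hand[A=23 B=28 C=35 D=41] avail[A=23 B=22 C=30 D=41] open={R4,R5}
Step 9: commit R5 -> on_hand[A=23 B=22 C=35 D=41] avail[A=23 B=22 C=30 D=41] open={R4}
Step 10: commit R4 -> on_hand[A=23 B=22 C=30 D=41] avail[A=23 B=22 C=30 D=41] open={}
Step 11: reserve R6 D 2 -> on_hand[A=23 B=22 C=30 D=41] avail[A=23 B=22 C=30 D=39] open={R6}
Step 12: reserve R7 B 4 -> on_hand[A=23 B=22 C=30 D=41] avail[A=23 B=18 C=30 D=39] open={R6,R7}
Step 13: commit R6 -> on_hand[A=23 B=22 C=30 D=39] avail[A=23 B=18 C=30 D=39] open={R7}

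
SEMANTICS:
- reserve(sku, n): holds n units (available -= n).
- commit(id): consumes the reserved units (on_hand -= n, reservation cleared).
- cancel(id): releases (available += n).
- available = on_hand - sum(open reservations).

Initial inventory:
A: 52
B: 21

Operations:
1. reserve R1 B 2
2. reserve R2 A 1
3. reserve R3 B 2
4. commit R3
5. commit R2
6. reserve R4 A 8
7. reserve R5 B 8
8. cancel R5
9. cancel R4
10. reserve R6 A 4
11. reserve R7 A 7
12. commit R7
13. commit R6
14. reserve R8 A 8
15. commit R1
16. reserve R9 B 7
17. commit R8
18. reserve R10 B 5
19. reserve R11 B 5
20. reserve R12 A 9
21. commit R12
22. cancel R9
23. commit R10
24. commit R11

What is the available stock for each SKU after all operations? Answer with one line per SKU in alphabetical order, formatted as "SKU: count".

Step 1: reserve R1 B 2 -> on_hand[A=52 B=21] avail[A=52 B=19] open={R1}
Step 2: reserve R2 A 1 -> on_hand[A=52 B=21] avail[A=51 B=19] open={R1,R2}
Step 3: reserve R3 B 2 -> on_hand[A=52 B=21] avail[A=51 B=17] open={R1,R2,R3}
Step 4: commit R3 -> on_hand[A=52 B=19] avail[A=51 B=17] open={R1,R2}
Step 5: commit R2 -> on_hand[A=51 B=19] avail[A=51 B=17] open={R1}
Step 6: reserve R4 A 8 -> on_hand[A=51 B=19] avail[A=43 B=17] open={R1,R4}
Step 7: reserve R5 B 8 -> on_hand[A=51 B=19] avail[A=43 B=9] open={R1,R4,R5}
Step 8: cancel R5 -> on_hand[A=51 B=19] avail[A=43 B=17] open={R1,R4}
Step 9: cancel R4 -> on_hand[A=51 B=19] avail[A=51 B=17] open={R1}
Step 10: reserve R6 A 4 -> on_hand[A=51 B=19] avail[A=47 B=17] open={R1,R6}
Step 11: reserve R7 A 7 -> on_hand[A=51 B=19] avail[A=40 B=17] open={R1,R6,R7}
Step 12: commit R7 -> on_hand[A=44 B=19] avail[A=40 B=17] open={R1,R6}
Step 13: commit R6 -> on_hand[A=40 B=19] avail[A=40 B=17] open={R1}
Step 14: reserve R8 A 8 -> on_hand[A=40 B=19] avail[A=32 B=17] open={R1,R8}
Step 15: commit R1 -> on_hand[A=40 B=17] avail[A=32 B=17] open={R8}
Step 16: reserve R9 B 7 -> on_hand[A=40 B=17] avail[A=32 B=10] open={R8,R9}
Step 17: commit R8 -> on_hand[A=32 B=17] avail[A=32 B=10] open={R9}
Step 18: reserve R10 B 5 -> on_hand[A=32 B=17] avail[A=32 B=5] open={R10,R9}
Step 19: reserve R11 B 5 -> on_hand[A=32 B=17] avail[A=32 B=0] open={R10,R11,R9}
Step 20: reserve R12 A 9 -> on_hand[A=32 B=17] avail[A=23 B=0] open={R10,R11,R12,R9}
Step 21: commit R12 -> on_hand[A=23 B=17] avail[A=23 B=0] open={R10,R11,R9}
Step 22: cancel R9 -> on_hand[A=23 B=17] avail[A=23 B=7] open={R10,R11}
Step 23: commit R10 -> on_hand[A=23 B=12] avail[A=23 B=7] open={R11}
Step 24: commit R11 -> on_hand[A=23 B=7] avail[A=23 B=7] open={}

Answer: A: 23
B: 7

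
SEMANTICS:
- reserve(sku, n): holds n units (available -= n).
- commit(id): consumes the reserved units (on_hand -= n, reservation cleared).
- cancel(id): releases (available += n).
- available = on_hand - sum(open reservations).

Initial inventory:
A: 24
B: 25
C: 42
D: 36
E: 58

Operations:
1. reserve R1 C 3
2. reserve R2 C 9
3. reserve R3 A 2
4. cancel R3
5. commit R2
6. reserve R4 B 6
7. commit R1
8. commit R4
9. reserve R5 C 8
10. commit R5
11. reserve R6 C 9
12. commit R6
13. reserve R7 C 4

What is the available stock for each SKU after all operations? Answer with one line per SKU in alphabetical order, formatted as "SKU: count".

Answer: A: 24
B: 19
C: 9
D: 36
E: 58

Derivation:
Step 1: reserve R1 C 3 -> on_hand[A=24 B=25 C=42 D=36 E=58] avail[A=24 B=25 C=39 D=36 E=58] open={R1}
Step 2: reserve R2 C 9 -> on_hand[A=24 B=25 C=42 D=36 E=58] avail[A=24 B=25 C=30 D=36 E=58] open={R1,R2}
Step 3: reserve R3 A 2 -> on_hand[A=24 B=25 C=42 D=36 E=58] avail[A=22 B=25 C=30 D=36 E=58] open={R1,R2,R3}
Step 4: cancel R3 -> on_hand[A=24 B=25 C=42 D=36 E=58] avail[A=24 B=25 C=30 D=36 E=58] open={R1,R2}
Step 5: commit R2 -> on_hand[A=24 B=25 C=33 D=36 E=58] avail[A=24 B=25 C=30 D=36 E=58] open={R1}
Step 6: reserve R4 B 6 -> on_hand[A=24 B=25 C=33 D=36 E=58] avail[A=24 B=19 C=30 D=36 E=58] open={R1,R4}
Step 7: commit R1 -> on_hand[A=24 B=25 C=30 D=36 E=58] avail[A=24 B=19 C=30 D=36 E=58] open={R4}
Step 8: commit R4 -> on_hand[A=24 B=19 C=30 D=36 E=58] avail[A=24 B=19 C=30 D=36 E=58] open={}
Step 9: reserve R5 C 8 -> on_hand[A=24 B=19 C=30 D=36 E=58] avail[A=24 B=19 C=22 D=36 E=58] open={R5}
Step 10: commit R5 -> on_hand[A=24 B=19 C=22 D=36 E=58] avail[A=24 B=19 C=22 D=36 E=58] open={}
Step 11: reserve R6 C 9 -> on_hand[A=24 B=19 C=22 D=36 E=58] avail[A=24 B=19 C=13 D=36 E=58] open={R6}
Step 12: commit R6 -> on_hand[A=24 B=19 C=13 D=36 E=58] avail[A=24 B=19 C=13 D=36 E=58] open={}
Step 13: reserve R7 C 4 -> on_hand[A=24 B=19 C=13 D=36 E=58] avail[A=24 B=19 C=9 D=36 E=58] open={R7}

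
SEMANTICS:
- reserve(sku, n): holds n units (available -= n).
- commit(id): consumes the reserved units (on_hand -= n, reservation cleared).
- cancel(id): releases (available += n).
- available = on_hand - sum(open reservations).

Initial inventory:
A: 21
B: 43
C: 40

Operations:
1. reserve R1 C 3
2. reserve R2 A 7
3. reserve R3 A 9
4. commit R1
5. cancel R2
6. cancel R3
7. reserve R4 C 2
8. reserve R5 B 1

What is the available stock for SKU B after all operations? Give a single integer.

Step 1: reserve R1 C 3 -> on_hand[A=21 B=43 C=40] avail[A=21 B=43 C=37] open={R1}
Step 2: reserve R2 A 7 -> on_hand[A=21 B=43 C=40] avail[A=14 B=43 C=37] open={R1,R2}
Step 3: reserve R3 A 9 -> on_hand[A=21 B=43 C=40] avail[A=5 B=43 C=37] open={R1,R2,R3}
Step 4: commit R1 -> on_hand[A=21 B=43 C=37] avail[A=5 B=43 C=37] open={R2,R3}
Step 5: cancel R2 -> on_hand[A=21 B=43 C=37] avail[A=12 B=43 C=37] open={R3}
Step 6: cancel R3 -> on_hand[A=21 B=43 C=37] avail[A=21 B=43 C=37] open={}
Step 7: reserve R4 C 2 -> on_hand[A=21 B=43 C=37] avail[A=21 B=43 C=35] open={R4}
Step 8: reserve R5 B 1 -> on_hand[A=21 B=43 C=37] avail[A=21 B=42 C=35] open={R4,R5}
Final available[B] = 42

Answer: 42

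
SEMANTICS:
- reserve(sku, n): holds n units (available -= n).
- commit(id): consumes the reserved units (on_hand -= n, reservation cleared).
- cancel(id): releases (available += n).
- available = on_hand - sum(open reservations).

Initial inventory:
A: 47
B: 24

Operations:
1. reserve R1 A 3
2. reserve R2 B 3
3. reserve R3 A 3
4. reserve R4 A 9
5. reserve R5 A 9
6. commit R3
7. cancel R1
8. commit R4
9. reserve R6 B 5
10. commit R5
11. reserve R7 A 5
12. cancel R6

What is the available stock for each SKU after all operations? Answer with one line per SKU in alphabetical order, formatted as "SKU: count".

Step 1: reserve R1 A 3 -> on_hand[A=47 B=24] avail[A=44 B=24] open={R1}
Step 2: reserve R2 B 3 -> on_hand[A=47 B=24] avail[A=44 B=21] open={R1,R2}
Step 3: reserve R3 A 3 -> on_hand[A=47 B=24] avail[A=41 B=21] open={R1,R2,R3}
Step 4: reserve R4 A 9 -> on_hand[A=47 B=24] avail[A=32 B=21] open={R1,R2,R3,R4}
Step 5: reserve R5 A 9 -> on_hand[A=47 B=24] avail[A=23 B=21] open={R1,R2,R3,R4,R5}
Step 6: commit R3 -> on_hand[A=44 B=24] avail[A=23 B=21] open={R1,R2,R4,R5}
Step 7: cancel R1 -> on_hand[A=44 B=24] avail[A=26 B=21] open={R2,R4,R5}
Step 8: commit R4 -> on_hand[A=35 B=24] avail[A=26 B=21] open={R2,R5}
Step 9: reserve R6 B 5 -> on_hand[A=35 B=24] avail[A=26 B=16] open={R2,R5,R6}
Step 10: commit R5 -> on_hand[A=26 B=24] avail[A=26 B=16] open={R2,R6}
Step 11: reserve R7 A 5 -> on_hand[A=26 B=24] avail[A=21 B=16] open={R2,R6,R7}
Step 12: cancel R6 -> on_hand[A=26 B=24] avail[A=21 B=21] open={R2,R7}

Answer: A: 21
B: 21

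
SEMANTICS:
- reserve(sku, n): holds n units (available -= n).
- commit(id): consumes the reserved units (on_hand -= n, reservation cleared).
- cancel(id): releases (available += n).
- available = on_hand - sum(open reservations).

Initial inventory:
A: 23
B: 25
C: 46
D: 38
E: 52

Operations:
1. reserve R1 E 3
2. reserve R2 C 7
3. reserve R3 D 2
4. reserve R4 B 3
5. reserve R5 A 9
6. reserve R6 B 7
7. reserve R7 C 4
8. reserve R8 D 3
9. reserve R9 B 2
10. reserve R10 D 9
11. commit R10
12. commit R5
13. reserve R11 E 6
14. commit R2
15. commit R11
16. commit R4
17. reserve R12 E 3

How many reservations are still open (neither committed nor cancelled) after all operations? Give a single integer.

Step 1: reserve R1 E 3 -> on_hand[A=23 B=25 C=46 D=38 E=52] avail[A=23 B=25 C=46 D=38 E=49] open={R1}
Step 2: reserve R2 C 7 -> on_hand[A=23 B=25 C=46 D=38 E=52] avail[A=23 B=25 C=39 D=38 E=49] open={R1,R2}
Step 3: reserve R3 D 2 -> on_hand[A=23 B=25 C=46 D=38 E=52] avail[A=23 B=25 C=39 D=36 E=49] open={R1,R2,R3}
Step 4: reserve R4 B 3 -> on_hand[A=23 B=25 C=46 D=38 E=52] avail[A=23 B=22 C=39 D=36 E=49] open={R1,R2,R3,R4}
Step 5: reserve R5 A 9 -> on_hand[A=23 B=25 C=46 D=38 E=52] avail[A=14 B=22 C=39 D=36 E=49] open={R1,R2,R3,R4,R5}
Step 6: reserve R6 B 7 -> on_hand[A=23 B=25 C=46 D=38 E=52] avail[A=14 B=15 C=39 D=36 E=49] open={R1,R2,R3,R4,R5,R6}
Step 7: reserve R7 C 4 -> on_hand[A=23 B=25 C=46 D=38 E=52] avail[A=14 B=15 C=35 D=36 E=49] open={R1,R2,R3,R4,R5,R6,R7}
Step 8: reserve R8 D 3 -> on_hand[A=23 B=25 C=46 D=38 E=52] avail[A=14 B=15 C=35 D=33 E=49] open={R1,R2,R3,R4,R5,R6,R7,R8}
Step 9: reserve R9 B 2 -> on_hand[A=23 B=25 C=46 D=38 E=52] avail[A=14 B=13 C=35 D=33 E=49] open={R1,R2,R3,R4,R5,R6,R7,R8,R9}
Step 10: reserve R10 D 9 -> on_hand[A=23 B=25 C=46 D=38 E=52] avail[A=14 B=13 C=35 D=24 E=49] open={R1,R10,R2,R3,R4,R5,R6,R7,R8,R9}
Step 11: commit R10 -> on_hand[A=23 B=25 C=46 D=29 E=52] avail[A=14 B=13 C=35 D=24 E=49] open={R1,R2,R3,R4,R5,R6,R7,R8,R9}
Step 12: commit R5 -> on_hand[A=14 B=25 C=46 D=29 E=52] avail[A=14 B=13 C=35 D=24 E=49] open={R1,R2,R3,R4,R6,R7,R8,R9}
Step 13: reserve R11 E 6 -> on_hand[A=14 B=25 C=46 D=29 E=52] avail[A=14 B=13 C=35 D=24 E=43] open={R1,R11,R2,R3,R4,R6,R7,R8,R9}
Step 14: commit R2 -> on_hand[A=14 B=25 C=39 D=29 E=52] avail[A=14 B=13 C=35 D=24 E=43] open={R1,R11,R3,R4,R6,R7,R8,R9}
Step 15: commit R11 -> on_hand[A=14 B=25 C=39 D=29 E=46] avail[A=14 B=13 C=35 D=24 E=43] open={R1,R3,R4,R6,R7,R8,R9}
Step 16: commit R4 -> on_hand[A=14 B=22 C=39 D=29 E=46] avail[A=14 B=13 C=35 D=24 E=43] open={R1,R3,R6,R7,R8,R9}
Step 17: reserve R12 E 3 -> on_hand[A=14 B=22 C=39 D=29 E=46] avail[A=14 B=13 C=35 D=24 E=40] open={R1,R12,R3,R6,R7,R8,R9}
Open reservations: ['R1', 'R12', 'R3', 'R6', 'R7', 'R8', 'R9'] -> 7

Answer: 7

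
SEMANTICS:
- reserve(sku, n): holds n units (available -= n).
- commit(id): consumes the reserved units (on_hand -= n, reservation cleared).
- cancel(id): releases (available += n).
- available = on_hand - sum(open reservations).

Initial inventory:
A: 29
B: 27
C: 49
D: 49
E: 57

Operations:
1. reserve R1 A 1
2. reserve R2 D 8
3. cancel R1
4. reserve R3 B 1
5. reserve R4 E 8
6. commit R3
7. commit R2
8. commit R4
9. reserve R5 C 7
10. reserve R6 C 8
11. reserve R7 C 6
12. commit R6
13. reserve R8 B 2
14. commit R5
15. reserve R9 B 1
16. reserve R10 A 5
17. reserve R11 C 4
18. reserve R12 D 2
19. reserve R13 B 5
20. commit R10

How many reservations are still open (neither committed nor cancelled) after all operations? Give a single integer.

Answer: 6

Derivation:
Step 1: reserve R1 A 1 -> on_hand[A=29 B=27 C=49 D=49 E=57] avail[A=28 B=27 C=49 D=49 E=57] open={R1}
Step 2: reserve R2 D 8 -> on_hand[A=29 B=27 C=49 D=49 E=57] avail[A=28 B=27 C=49 D=41 E=57] open={R1,R2}
Step 3: cancel R1 -> on_hand[A=29 B=27 C=49 D=49 E=57] avail[A=29 B=27 C=49 D=41 E=57] open={R2}
Step 4: reserve R3 B 1 -> on_hand[A=29 B=27 C=49 D=49 E=57] avail[A=29 B=26 C=49 D=41 E=57] open={R2,R3}
Step 5: reserve R4 E 8 -> on_hand[A=29 B=27 C=49 D=49 E=57] avail[A=29 B=26 C=49 D=41 E=49] open={R2,R3,R4}
Step 6: commit R3 -> on_hand[A=29 B=26 C=49 D=49 E=57] avail[A=29 B=26 C=49 D=41 E=49] open={R2,R4}
Step 7: commit R2 -> on_hand[A=29 B=26 C=49 D=41 E=57] avail[A=29 B=26 C=49 D=41 E=49] open={R4}
Step 8: commit R4 -> on_hand[A=29 B=26 C=49 D=41 E=49] avail[A=29 B=26 C=49 D=41 E=49] open={}
Step 9: reserve R5 C 7 -> on_hand[A=29 B=26 C=49 D=41 E=49] avail[A=29 B=26 C=42 D=41 E=49] open={R5}
Step 10: reserve R6 C 8 -> on_hand[A=29 B=26 C=49 D=41 E=49] avail[A=29 B=26 C=34 D=41 E=49] open={R5,R6}
Step 11: reserve R7 C 6 -> on_hand[A=29 B=26 C=49 D=41 E=49] avail[A=29 B=26 C=28 D=41 E=49] open={R5,R6,R7}
Step 12: commit R6 -> on_hand[A=29 B=26 C=41 D=41 E=49] avail[A=29 B=26 C=28 D=41 E=49] open={R5,R7}
Step 13: reserve R8 B 2 -> on_hand[A=29 B=26 C=41 D=41 E=49] avail[A=29 B=24 C=28 D=41 E=49] open={R5,R7,R8}
Step 14: commit R5 -> on_hand[A=29 B=26 C=34 D=41 E=49] avail[A=29 B=24 C=28 D=41 E=49] open={R7,R8}
Step 15: reserve R9 B 1 -> on_hand[A=29 B=26 C=34 D=41 E=49] avail[A=29 B=23 C=28 D=41 E=49] open={R7,R8,R9}
Step 16: reserve R10 A 5 -> on_hand[A=29 B=26 C=34 D=41 E=49] avail[A=24 B=23 C=28 D=41 E=49] open={R10,R7,R8,R9}
Step 17: reserve R11 C 4 -> on_hand[A=29 B=26 C=34 D=41 E=49] avail[A=24 B=23 C=24 D=41 E=49] open={R10,R11,R7,R8,R9}
Step 18: reserve R12 D 2 -> on_hand[A=29 B=26 C=34 D=41 E=49] avail[A=24 B=23 C=24 D=39 E=49] open={R10,R11,R12,R7,R8,R9}
Step 19: reserve R13 B 5 -> on_hand[A=29 B=26 C=34 D=41 E=49] avail[A=24 B=18 C=24 D=39 E=49] open={R10,R11,R12,R13,R7,R8,R9}
Step 20: commit R10 -> on_hand[A=24 B=26 C=34 D=41 E=49] avail[A=24 B=18 C=24 D=39 E=49] open={R11,R12,R13,R7,R8,R9}
Open reservations: ['R11', 'R12', 'R13', 'R7', 'R8', 'R9'] -> 6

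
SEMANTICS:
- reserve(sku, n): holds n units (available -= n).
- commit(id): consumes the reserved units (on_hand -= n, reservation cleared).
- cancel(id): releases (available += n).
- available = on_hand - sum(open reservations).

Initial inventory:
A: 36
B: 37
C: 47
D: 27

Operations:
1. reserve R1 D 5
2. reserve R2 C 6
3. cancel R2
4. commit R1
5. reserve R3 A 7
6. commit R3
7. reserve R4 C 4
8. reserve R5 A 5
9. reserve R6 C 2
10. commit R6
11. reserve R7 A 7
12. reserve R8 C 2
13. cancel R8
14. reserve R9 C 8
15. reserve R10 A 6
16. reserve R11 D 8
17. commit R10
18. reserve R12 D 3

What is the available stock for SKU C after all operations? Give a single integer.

Answer: 33

Derivation:
Step 1: reserve R1 D 5 -> on_hand[A=36 B=37 C=47 D=27] avail[A=36 B=37 C=47 D=22] open={R1}
Step 2: reserve R2 C 6 -> on_hand[A=36 B=37 C=47 D=27] avail[A=36 B=37 C=41 D=22] open={R1,R2}
Step 3: cancel R2 -> on_hand[A=36 B=37 C=47 D=27] avail[A=36 B=37 C=47 D=22] open={R1}
Step 4: commit R1 -> on_hand[A=36 B=37 C=47 D=22] avail[A=36 B=37 C=47 D=22] open={}
Step 5: reserve R3 A 7 -> on_hand[A=36 B=37 C=47 D=22] avail[A=29 B=37 C=47 D=22] open={R3}
Step 6: commit R3 -> on_hand[A=29 B=37 C=47 D=22] avail[A=29 B=37 C=47 D=22] open={}
Step 7: reserve R4 C 4 -> on_hand[A=29 B=37 C=47 D=22] avail[A=29 B=37 C=43 D=22] open={R4}
Step 8: reserve R5 A 5 -> on_hand[A=29 B=37 C=47 D=22] avail[A=24 B=37 C=43 D=22] open={R4,R5}
Step 9: reserve R6 C 2 -> on_hand[A=29 B=37 C=47 D=22] avail[A=24 B=37 C=41 D=22] open={R4,R5,R6}
Step 10: commit R6 -> on_hand[A=29 B=37 C=45 D=22] avail[A=24 B=37 C=41 D=22] open={R4,R5}
Step 11: reserve R7 A 7 -> on_hand[A=29 B=37 C=45 D=22] avail[A=17 B=37 C=41 D=22] open={R4,R5,R7}
Step 12: reserve R8 C 2 -> on_hand[A=29 B=37 C=45 D=22] avail[A=17 B=37 C=39 D=22] open={R4,R5,R7,R8}
Step 13: cancel R8 -> on_hand[A=29 B=37 C=45 D=22] avail[A=17 B=37 C=41 D=22] open={R4,R5,R7}
Step 14: reserve R9 C 8 -> on_hand[A=29 B=37 C=45 D=22] avail[A=17 B=37 C=33 D=22] open={R4,R5,R7,R9}
Step 15: reserve R10 A 6 -> on_hand[A=29 B=37 C=45 D=22] avail[A=11 B=37 C=33 D=22] open={R10,R4,R5,R7,R9}
Step 16: reserve R11 D 8 -> on_hand[A=29 B=37 C=45 D=22] avail[A=11 B=37 C=33 D=14] open={R10,R11,R4,R5,R7,R9}
Step 17: commit R10 -> on_hand[A=23 B=37 C=45 D=22] avail[A=11 B=37 C=33 D=14] open={R11,R4,R5,R7,R9}
Step 18: reserve R12 D 3 -> on_hand[A=23 B=37 C=45 D=22] avail[A=11 B=37 C=33 D=11] open={R11,R12,R4,R5,R7,R9}
Final available[C] = 33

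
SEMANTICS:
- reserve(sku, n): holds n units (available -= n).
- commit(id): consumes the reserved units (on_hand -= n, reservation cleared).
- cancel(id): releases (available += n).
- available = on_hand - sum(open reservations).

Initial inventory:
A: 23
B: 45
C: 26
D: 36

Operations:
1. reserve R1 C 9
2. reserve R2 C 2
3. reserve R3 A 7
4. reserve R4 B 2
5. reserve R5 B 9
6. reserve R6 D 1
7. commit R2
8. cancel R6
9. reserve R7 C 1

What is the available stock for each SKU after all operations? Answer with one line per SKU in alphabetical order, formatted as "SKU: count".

Answer: A: 16
B: 34
C: 14
D: 36

Derivation:
Step 1: reserve R1 C 9 -> on_hand[A=23 B=45 C=26 D=36] avail[A=23 B=45 C=17 D=36] open={R1}
Step 2: reserve R2 C 2 -> on_hand[A=23 B=45 C=26 D=36] avail[A=23 B=45 C=15 D=36] open={R1,R2}
Step 3: reserve R3 A 7 -> on_hand[A=23 B=45 C=26 D=36] avail[A=16 B=45 C=15 D=36] open={R1,R2,R3}
Step 4: reserve R4 B 2 -> on_hand[A=23 B=45 C=26 D=36] avail[A=16 B=43 C=15 D=36] open={R1,R2,R3,R4}
Step 5: reserve R5 B 9 -> on_hand[A=23 B=45 C=26 D=36] avail[A=16 B=34 C=15 D=36] open={R1,R2,R3,R4,R5}
Step 6: reserve R6 D 1 -> on_hand[A=23 B=45 C=26 D=36] avail[A=16 B=34 C=15 D=35] open={R1,R2,R3,R4,R5,R6}
Step 7: commit R2 -> on_hand[A=23 B=45 C=24 D=36] avail[A=16 B=34 C=15 D=35] open={R1,R3,R4,R5,R6}
Step 8: cancel R6 -> on_hand[A=23 B=45 C=24 D=36] avail[A=16 B=34 C=15 D=36] open={R1,R3,R4,R5}
Step 9: reserve R7 C 1 -> on_hand[A=23 B=45 C=24 D=36] avail[A=16 B=34 C=14 D=36] open={R1,R3,R4,R5,R7}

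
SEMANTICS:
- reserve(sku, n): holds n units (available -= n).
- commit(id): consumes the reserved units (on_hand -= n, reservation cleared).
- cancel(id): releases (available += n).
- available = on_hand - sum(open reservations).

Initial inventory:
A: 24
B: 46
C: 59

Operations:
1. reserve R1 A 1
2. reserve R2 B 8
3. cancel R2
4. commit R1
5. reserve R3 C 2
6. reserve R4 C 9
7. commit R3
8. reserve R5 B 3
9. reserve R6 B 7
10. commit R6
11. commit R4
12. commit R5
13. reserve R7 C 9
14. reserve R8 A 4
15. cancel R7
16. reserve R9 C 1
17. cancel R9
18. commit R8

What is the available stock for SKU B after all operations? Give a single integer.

Step 1: reserve R1 A 1 -> on_hand[A=24 B=46 C=59] avail[A=23 B=46 C=59] open={R1}
Step 2: reserve R2 B 8 -> on_hand[A=24 B=46 C=59] avail[A=23 B=38 C=59] open={R1,R2}
Step 3: cancel R2 -> on_hand[A=24 B=46 C=59] avail[A=23 B=46 C=59] open={R1}
Step 4: commit R1 -> on_hand[A=23 B=46 C=59] avail[A=23 B=46 C=59] open={}
Step 5: reserve R3 C 2 -> on_hand[A=23 B=46 C=59] avail[A=23 B=46 C=57] open={R3}
Step 6: reserve R4 C 9 -> on_hand[A=23 B=46 C=59] avail[A=23 B=46 C=48] open={R3,R4}
Step 7: commit R3 -> on_hand[A=23 B=46 C=57] avail[A=23 B=46 C=48] open={R4}
Step 8: reserve R5 B 3 -> on_hand[A=23 B=46 C=57] avail[A=23 B=43 C=48] open={R4,R5}
Step 9: reserve R6 B 7 -> on_hand[A=23 B=46 C=57] avail[A=23 B=36 C=48] open={R4,R5,R6}
Step 10: commit R6 -> on_hand[A=23 B=39 C=57] avail[A=23 B=36 C=48] open={R4,R5}
Step 11: commit R4 -> on_hand[A=23 B=39 C=48] avail[A=23 B=36 C=48] open={R5}
Step 12: commit R5 -> on_hand[A=23 B=36 C=48] avail[A=23 B=36 C=48] open={}
Step 13: reserve R7 C 9 -> on_hand[A=23 B=36 C=48] avail[A=23 B=36 C=39] open={R7}
Step 14: reserve R8 A 4 -> on_hand[A=23 B=36 C=48] avail[A=19 B=36 C=39] open={R7,R8}
Step 15: cancel R7 -> on_hand[A=23 B=36 C=48] avail[A=19 B=36 C=48] open={R8}
Step 16: reserve R9 C 1 -> on_hand[A=23 B=36 C=48] avail[A=19 B=36 C=47] open={R8,R9}
Step 17: cancel R9 -> on_hand[A=23 B=36 C=48] avail[A=19 B=36 C=48] open={R8}
Step 18: commit R8 -> on_hand[A=19 B=36 C=48] avail[A=19 B=36 C=48] open={}
Final available[B] = 36

Answer: 36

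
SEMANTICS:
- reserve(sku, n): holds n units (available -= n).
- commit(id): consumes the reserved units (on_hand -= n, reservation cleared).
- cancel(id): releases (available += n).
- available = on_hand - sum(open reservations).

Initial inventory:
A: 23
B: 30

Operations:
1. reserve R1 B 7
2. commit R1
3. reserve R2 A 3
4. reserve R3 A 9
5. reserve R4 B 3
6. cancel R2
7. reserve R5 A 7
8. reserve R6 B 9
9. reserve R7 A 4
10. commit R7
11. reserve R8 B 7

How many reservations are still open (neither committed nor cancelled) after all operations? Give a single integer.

Step 1: reserve R1 B 7 -> on_hand[A=23 B=30] avail[A=23 B=23] open={R1}
Step 2: commit R1 -> on_hand[A=23 B=23] avail[A=23 B=23] open={}
Step 3: reserve R2 A 3 -> on_hand[A=23 B=23] avail[A=20 B=23] open={R2}
Step 4: reserve R3 A 9 -> on_hand[A=23 B=23] avail[A=11 B=23] open={R2,R3}
Step 5: reserve R4 B 3 -> on_hand[A=23 B=23] avail[A=11 B=20] open={R2,R3,R4}
Step 6: cancel R2 -> on_hand[A=23 B=23] avail[A=14 B=20] open={R3,R4}
Step 7: reserve R5 A 7 -> on_hand[A=23 B=23] avail[A=7 B=20] open={R3,R4,R5}
Step 8: reserve R6 B 9 -> on_hand[A=23 B=23] avail[A=7 B=11] open={R3,R4,R5,R6}
Step 9: reserve R7 A 4 -> on_hand[A=23 B=23] avail[A=3 B=11] open={R3,R4,R5,R6,R7}
Step 10: commit R7 -> on_hand[A=19 B=23] avail[A=3 B=11] open={R3,R4,R5,R6}
Step 11: reserve R8 B 7 -> on_hand[A=19 B=23] avail[A=3 B=4] open={R3,R4,R5,R6,R8}
Open reservations: ['R3', 'R4', 'R5', 'R6', 'R8'] -> 5

Answer: 5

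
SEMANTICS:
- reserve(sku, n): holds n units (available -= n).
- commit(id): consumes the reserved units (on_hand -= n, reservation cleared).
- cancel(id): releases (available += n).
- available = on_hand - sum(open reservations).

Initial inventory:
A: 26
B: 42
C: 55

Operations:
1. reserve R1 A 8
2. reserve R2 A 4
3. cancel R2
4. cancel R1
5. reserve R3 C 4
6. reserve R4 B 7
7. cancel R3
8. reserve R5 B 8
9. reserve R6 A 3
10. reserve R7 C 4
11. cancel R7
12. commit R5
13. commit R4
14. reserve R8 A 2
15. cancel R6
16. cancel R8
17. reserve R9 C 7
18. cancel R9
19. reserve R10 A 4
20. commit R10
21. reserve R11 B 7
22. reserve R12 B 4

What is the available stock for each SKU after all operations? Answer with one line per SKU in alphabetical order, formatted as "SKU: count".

Answer: A: 22
B: 16
C: 55

Derivation:
Step 1: reserve R1 A 8 -> on_hand[A=26 B=42 C=55] avail[A=18 B=42 C=55] open={R1}
Step 2: reserve R2 A 4 -> on_hand[A=26 B=42 C=55] avail[A=14 B=42 C=55] open={R1,R2}
Step 3: cancel R2 -> on_hand[A=26 B=42 C=55] avail[A=18 B=42 C=55] open={R1}
Step 4: cancel R1 -> on_hand[A=26 B=42 C=55] avail[A=26 B=42 C=55] open={}
Step 5: reserve R3 C 4 -> on_hand[A=26 B=42 C=55] avail[A=26 B=42 C=51] open={R3}
Step 6: reserve R4 B 7 -> on_hand[A=26 B=42 C=55] avail[A=26 B=35 C=51] open={R3,R4}
Step 7: cancel R3 -> on_hand[A=26 B=42 C=55] avail[A=26 B=35 C=55] open={R4}
Step 8: reserve R5 B 8 -> on_hand[A=26 B=42 C=55] avail[A=26 B=27 C=55] open={R4,R5}
Step 9: reserve R6 A 3 -> on_hand[A=26 B=42 C=55] avail[A=23 B=27 C=55] open={R4,R5,R6}
Step 10: reserve R7 C 4 -> on_hand[A=26 B=42 C=55] avail[A=23 B=27 C=51] open={R4,R5,R6,R7}
Step 11: cancel R7 -> on_hand[A=26 B=42 C=55] avail[A=23 B=27 C=55] open={R4,R5,R6}
Step 12: commit R5 -> on_hand[A=26 B=34 C=55] avail[A=23 B=27 C=55] open={R4,R6}
Step 13: commit R4 -> on_hand[A=26 B=27 C=55] avail[A=23 B=27 C=55] open={R6}
Step 14: reserve R8 A 2 -> on_hand[A=26 B=27 C=55] avail[A=21 B=27 C=55] open={R6,R8}
Step 15: cancel R6 -> on_hand[A=26 B=27 C=55] avail[A=24 B=27 C=55] open={R8}
Step 16: cancel R8 -> on_hand[A=26 B=27 C=55] avail[A=26 B=27 C=55] open={}
Step 17: reserve R9 C 7 -> on_hand[A=26 B=27 C=55] avail[A=26 B=27 C=48] open={R9}
Step 18: cancel R9 -> on_hand[A=26 B=27 C=55] avail[A=26 B=27 C=55] open={}
Step 19: reserve R10 A 4 -> on_hand[A=26 B=27 C=55] avail[A=22 B=27 C=55] open={R10}
Step 20: commit R10 -> on_hand[A=22 B=27 C=55] avail[A=22 B=27 C=55] open={}
Step 21: reserve R11 B 7 -> on_hand[A=22 B=27 C=55] avail[A=22 B=20 C=55] open={R11}
Step 22: reserve R12 B 4 -> on_hand[A=22 B=27 C=55] avail[A=22 B=16 C=55] open={R11,R12}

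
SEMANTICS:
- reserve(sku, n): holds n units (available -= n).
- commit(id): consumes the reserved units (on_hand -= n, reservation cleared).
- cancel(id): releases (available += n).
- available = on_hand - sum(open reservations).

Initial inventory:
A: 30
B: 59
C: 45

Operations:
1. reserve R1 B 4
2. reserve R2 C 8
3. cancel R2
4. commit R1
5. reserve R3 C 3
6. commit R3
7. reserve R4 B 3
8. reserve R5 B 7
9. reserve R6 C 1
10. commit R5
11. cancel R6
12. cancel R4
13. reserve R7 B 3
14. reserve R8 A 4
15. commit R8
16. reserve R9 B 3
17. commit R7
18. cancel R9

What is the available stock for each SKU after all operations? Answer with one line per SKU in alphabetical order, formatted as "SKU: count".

Answer: A: 26
B: 45
C: 42

Derivation:
Step 1: reserve R1 B 4 -> on_hand[A=30 B=59 C=45] avail[A=30 B=55 C=45] open={R1}
Step 2: reserve R2 C 8 -> on_hand[A=30 B=59 C=45] avail[A=30 B=55 C=37] open={R1,R2}
Step 3: cancel R2 -> on_hand[A=30 B=59 C=45] avail[A=30 B=55 C=45] open={R1}
Step 4: commit R1 -> on_hand[A=30 B=55 C=45] avail[A=30 B=55 C=45] open={}
Step 5: reserve R3 C 3 -> on_hand[A=30 B=55 C=45] avail[A=30 B=55 C=42] open={R3}
Step 6: commit R3 -> on_hand[A=30 B=55 C=42] avail[A=30 B=55 C=42] open={}
Step 7: reserve R4 B 3 -> on_hand[A=30 B=55 C=42] avail[A=30 B=52 C=42] open={R4}
Step 8: reserve R5 B 7 -> on_hand[A=30 B=55 C=42] avail[A=30 B=45 C=42] open={R4,R5}
Step 9: reserve R6 C 1 -> on_hand[A=30 B=55 C=42] avail[A=30 B=45 C=41] open={R4,R5,R6}
Step 10: commit R5 -> on_hand[A=30 B=48 C=42] avail[A=30 B=45 C=41] open={R4,R6}
Step 11: cancel R6 -> on_hand[A=30 B=48 C=42] avail[A=30 B=45 C=42] open={R4}
Step 12: cancel R4 -> on_hand[A=30 B=48 C=42] avail[A=30 B=48 C=42] open={}
Step 13: reserve R7 B 3 -> on_hand[A=30 B=48 C=42] avail[A=30 B=45 C=42] open={R7}
Step 14: reserve R8 A 4 -> on_hand[A=30 B=48 C=42] avail[A=26 B=45 C=42] open={R7,R8}
Step 15: commit R8 -> on_hand[A=26 B=48 C=42] avail[A=26 B=45 C=42] open={R7}
Step 16: reserve R9 B 3 -> on_hand[A=26 B=48 C=42] avail[A=26 B=42 C=42] open={R7,R9}
Step 17: commit R7 -> on_hand[A=26 B=45 C=42] avail[A=26 B=42 C=42] open={R9}
Step 18: cancel R9 -> on_hand[A=26 B=45 C=42] avail[A=26 B=45 C=42] open={}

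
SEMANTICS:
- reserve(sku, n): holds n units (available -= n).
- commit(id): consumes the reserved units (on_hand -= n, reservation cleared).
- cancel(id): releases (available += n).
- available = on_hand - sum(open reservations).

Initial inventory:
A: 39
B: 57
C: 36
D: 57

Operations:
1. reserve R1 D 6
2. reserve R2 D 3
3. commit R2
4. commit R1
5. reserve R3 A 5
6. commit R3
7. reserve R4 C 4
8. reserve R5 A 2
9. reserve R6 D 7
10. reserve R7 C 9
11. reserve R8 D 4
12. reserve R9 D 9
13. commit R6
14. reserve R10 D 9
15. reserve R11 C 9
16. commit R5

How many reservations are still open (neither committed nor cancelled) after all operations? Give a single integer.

Answer: 6

Derivation:
Step 1: reserve R1 D 6 -> on_hand[A=39 B=57 C=36 D=57] avail[A=39 B=57 C=36 D=51] open={R1}
Step 2: reserve R2 D 3 -> on_hand[A=39 B=57 C=36 D=57] avail[A=39 B=57 C=36 D=48] open={R1,R2}
Step 3: commit R2 -> on_hand[A=39 B=57 C=36 D=54] avail[A=39 B=57 C=36 D=48] open={R1}
Step 4: commit R1 -> on_hand[A=39 B=57 C=36 D=48] avail[A=39 B=57 C=36 D=48] open={}
Step 5: reserve R3 A 5 -> on_hand[A=39 B=57 C=36 D=48] avail[A=34 B=57 C=36 D=48] open={R3}
Step 6: commit R3 -> on_hand[A=34 B=57 C=36 D=48] avail[A=34 B=57 C=36 D=48] open={}
Step 7: reserve R4 C 4 -> on_hand[A=34 B=57 C=36 D=48] avail[A=34 B=57 C=32 D=48] open={R4}
Step 8: reserve R5 A 2 -> on_hand[A=34 B=57 C=36 D=48] avail[A=32 B=57 C=32 D=48] open={R4,R5}
Step 9: reserve R6 D 7 -> on_hand[A=34 B=57 C=36 D=48] avail[A=32 B=57 C=32 D=41] open={R4,R5,R6}
Step 10: reserve R7 C 9 -> on_hand[A=34 B=57 C=36 D=48] avail[A=32 B=57 C=23 D=41] open={R4,R5,R6,R7}
Step 11: reserve R8 D 4 -> on_hand[A=34 B=57 C=36 D=48] avail[A=32 B=57 C=23 D=37] open={R4,R5,R6,R7,R8}
Step 12: reserve R9 D 9 -> on_hand[A=34 B=57 C=36 D=48] avail[A=32 B=57 C=23 D=28] open={R4,R5,R6,R7,R8,R9}
Step 13: commit R6 -> on_hand[A=34 B=57 C=36 D=41] avail[A=32 B=57 C=23 D=28] open={R4,R5,R7,R8,R9}
Step 14: reserve R10 D 9 -> on_hand[A=34 B=57 C=36 D=41] avail[A=32 B=57 C=23 D=19] open={R10,R4,R5,R7,R8,R9}
Step 15: reserve R11 C 9 -> on_hand[A=34 B=57 C=36 D=41] avail[A=32 B=57 C=14 D=19] open={R10,R11,R4,R5,R7,R8,R9}
Step 16: commit R5 -> on_hand[A=32 B=57 C=36 D=41] avail[A=32 B=57 C=14 D=19] open={R10,R11,R4,R7,R8,R9}
Open reservations: ['R10', 'R11', 'R4', 'R7', 'R8', 'R9'] -> 6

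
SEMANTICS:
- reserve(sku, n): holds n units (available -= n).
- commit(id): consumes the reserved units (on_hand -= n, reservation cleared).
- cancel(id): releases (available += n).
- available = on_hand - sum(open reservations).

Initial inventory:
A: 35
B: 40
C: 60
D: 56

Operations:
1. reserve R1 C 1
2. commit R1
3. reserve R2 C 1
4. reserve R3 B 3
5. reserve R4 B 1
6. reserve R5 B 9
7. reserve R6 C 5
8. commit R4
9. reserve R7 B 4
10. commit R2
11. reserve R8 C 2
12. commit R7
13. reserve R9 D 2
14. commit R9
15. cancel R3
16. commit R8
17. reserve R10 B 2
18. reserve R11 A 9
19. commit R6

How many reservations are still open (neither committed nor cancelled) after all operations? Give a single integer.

Step 1: reserve R1 C 1 -> on_hand[A=35 B=40 C=60 D=56] avail[A=35 B=40 C=59 D=56] open={R1}
Step 2: commit R1 -> on_hand[A=35 B=40 C=59 D=56] avail[A=35 B=40 C=59 D=56] open={}
Step 3: reserve R2 C 1 -> on_hand[A=35 B=40 C=59 D=56] avail[A=35 B=40 C=58 D=56] open={R2}
Step 4: reserve R3 B 3 -> on_hand[A=35 B=40 C=59 D=56] avail[A=35 B=37 C=58 D=56] open={R2,R3}
Step 5: reserve R4 B 1 -> on_hand[A=35 B=40 C=59 D=56] avail[A=35 B=36 C=58 D=56] open={R2,R3,R4}
Step 6: reserve R5 B 9 -> on_hand[A=35 B=40 C=59 D=56] avail[A=35 B=27 C=58 D=56] open={R2,R3,R4,R5}
Step 7: reserve R6 C 5 -> on_hand[A=35 B=40 C=59 D=56] avail[A=35 B=27 C=53 D=56] open={R2,R3,R4,R5,R6}
Step 8: commit R4 -> on_hand[A=35 B=39 C=59 D=56] avail[A=35 B=27 C=53 D=56] open={R2,R3,R5,R6}
Step 9: reserve R7 B 4 -> on_hand[A=35 B=39 C=59 D=56] avail[A=35 B=23 C=53 D=56] open={R2,R3,R5,R6,R7}
Step 10: commit R2 -> on_hand[A=35 B=39 C=58 D=56] avail[A=35 B=23 C=53 D=56] open={R3,R5,R6,R7}
Step 11: reserve R8 C 2 -> on_hand[A=35 B=39 C=58 D=56] avail[A=35 B=23 C=51 D=56] open={R3,R5,R6,R7,R8}
Step 12: commit R7 -> on_hand[A=35 B=35 C=58 D=56] avail[A=35 B=23 C=51 D=56] open={R3,R5,R6,R8}
Step 13: reserve R9 D 2 -> on_hand[A=35 B=35 C=58 D=56] avail[A=35 B=23 C=51 D=54] open={R3,R5,R6,R8,R9}
Step 14: commit R9 -> on_hand[A=35 B=35 C=58 D=54] avail[A=35 B=23 C=51 D=54] open={R3,R5,R6,R8}
Step 15: cancel R3 -> on_hand[A=35 B=35 C=58 D=54] avail[A=35 B=26 C=51 D=54] open={R5,R6,R8}
Step 16: commit R8 -> on_hand[A=35 B=35 C=56 D=54] avail[A=35 B=26 C=51 D=54] open={R5,R6}
Step 17: reserve R10 B 2 -> on_hand[A=35 B=35 C=56 D=54] avail[A=35 B=24 C=51 D=54] open={R10,R5,R6}
Step 18: reserve R11 A 9 -> on_hand[A=35 B=35 C=56 D=54] avail[A=26 B=24 C=51 D=54] open={R10,R11,R5,R6}
Step 19: commit R6 -> on_hand[A=35 B=35 C=51 D=54] avail[A=26 B=24 C=51 D=54] open={R10,R11,R5}
Open reservations: ['R10', 'R11', 'R5'] -> 3

Answer: 3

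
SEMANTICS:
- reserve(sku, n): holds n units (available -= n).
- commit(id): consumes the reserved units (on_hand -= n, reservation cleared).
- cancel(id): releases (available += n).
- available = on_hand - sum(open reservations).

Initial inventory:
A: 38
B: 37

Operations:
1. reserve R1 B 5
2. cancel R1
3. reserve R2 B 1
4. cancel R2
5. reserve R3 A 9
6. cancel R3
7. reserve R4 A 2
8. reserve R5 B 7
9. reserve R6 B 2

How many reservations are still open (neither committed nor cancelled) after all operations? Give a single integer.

Step 1: reserve R1 B 5 -> on_hand[A=38 B=37] avail[A=38 B=32] open={R1}
Step 2: cancel R1 -> on_hand[A=38 B=37] avail[A=38 B=37] open={}
Step 3: reserve R2 B 1 -> on_hand[A=38 B=37] avail[A=38 B=36] open={R2}
Step 4: cancel R2 -> on_hand[A=38 B=37] avail[A=38 B=37] open={}
Step 5: reserve R3 A 9 -> on_hand[A=38 B=37] avail[A=29 B=37] open={R3}
Step 6: cancel R3 -> on_hand[A=38 B=37] avail[A=38 B=37] open={}
Step 7: reserve R4 A 2 -> on_hand[A=38 B=37] avail[A=36 B=37] open={R4}
Step 8: reserve R5 B 7 -> on_hand[A=38 B=37] avail[A=36 B=30] open={R4,R5}
Step 9: reserve R6 B 2 -> on_hand[A=38 B=37] avail[A=36 B=28] open={R4,R5,R6}
Open reservations: ['R4', 'R5', 'R6'] -> 3

Answer: 3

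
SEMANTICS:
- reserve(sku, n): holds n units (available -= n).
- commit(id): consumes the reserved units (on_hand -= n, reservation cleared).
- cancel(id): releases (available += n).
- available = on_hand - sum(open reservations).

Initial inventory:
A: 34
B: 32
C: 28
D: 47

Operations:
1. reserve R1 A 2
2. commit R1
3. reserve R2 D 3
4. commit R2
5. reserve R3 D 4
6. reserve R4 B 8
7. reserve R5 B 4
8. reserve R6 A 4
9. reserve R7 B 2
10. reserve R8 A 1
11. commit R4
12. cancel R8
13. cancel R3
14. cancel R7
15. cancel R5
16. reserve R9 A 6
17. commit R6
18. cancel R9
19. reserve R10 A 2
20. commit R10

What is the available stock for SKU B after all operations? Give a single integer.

Answer: 24

Derivation:
Step 1: reserve R1 A 2 -> on_hand[A=34 B=32 C=28 D=47] avail[A=32 B=32 C=28 D=47] open={R1}
Step 2: commit R1 -> on_hand[A=32 B=32 C=28 D=47] avail[A=32 B=32 C=28 D=47] open={}
Step 3: reserve R2 D 3 -> on_hand[A=32 B=32 C=28 D=47] avail[A=32 B=32 C=28 D=44] open={R2}
Step 4: commit R2 -> on_hand[A=32 B=32 C=28 D=44] avail[A=32 B=32 C=28 D=44] open={}
Step 5: reserve R3 D 4 -> on_hand[A=32 B=32 C=28 D=44] avail[A=32 B=32 C=28 D=40] open={R3}
Step 6: reserve R4 B 8 -> on_hand[A=32 B=32 C=28 D=44] avail[A=32 B=24 C=28 D=40] open={R3,R4}
Step 7: reserve R5 B 4 -> on_hand[A=32 B=32 C=28 D=44] avail[A=32 B=20 C=28 D=40] open={R3,R4,R5}
Step 8: reserve R6 A 4 -> on_hand[A=32 B=32 C=28 D=44] avail[A=28 B=20 C=28 D=40] open={R3,R4,R5,R6}
Step 9: reserve R7 B 2 -> on_hand[A=32 B=32 C=28 D=44] avail[A=28 B=18 C=28 D=40] open={R3,R4,R5,R6,R7}
Step 10: reserve R8 A 1 -> on_hand[A=32 B=32 C=28 D=44] avail[A=27 B=18 C=28 D=40] open={R3,R4,R5,R6,R7,R8}
Step 11: commit R4 -> on_hand[A=32 B=24 C=28 D=44] avail[A=27 B=18 C=28 D=40] open={R3,R5,R6,R7,R8}
Step 12: cancel R8 -> on_hand[A=32 B=24 C=28 D=44] avail[A=28 B=18 C=28 D=40] open={R3,R5,R6,R7}
Step 13: cancel R3 -> on_hand[A=32 B=24 C=28 D=44] avail[A=28 B=18 C=28 D=44] open={R5,R6,R7}
Step 14: cancel R7 -> on_hand[A=32 B=24 C=28 D=44] avail[A=28 B=20 C=28 D=44] open={R5,R6}
Step 15: cancel R5 -> on_hand[A=32 B=24 C=28 D=44] avail[A=28 B=24 C=28 D=44] open={R6}
Step 16: reserve R9 A 6 -> on_hand[A=32 B=24 C=28 D=44] avail[A=22 B=24 C=28 D=44] open={R6,R9}
Step 17: commit R6 -> on_hand[A=28 B=24 C=28 D=44] avail[A=22 B=24 C=28 D=44] open={R9}
Step 18: cancel R9 -> on_hand[A=28 B=24 C=28 D=44] avail[A=28 B=24 C=28 D=44] open={}
Step 19: reserve R10 A 2 -> on_hand[A=28 B=24 C=28 D=44] avail[A=26 B=24 C=28 D=44] open={R10}
Step 20: commit R10 -> on_hand[A=26 B=24 C=28 D=44] avail[A=26 B=24 C=28 D=44] open={}
Final available[B] = 24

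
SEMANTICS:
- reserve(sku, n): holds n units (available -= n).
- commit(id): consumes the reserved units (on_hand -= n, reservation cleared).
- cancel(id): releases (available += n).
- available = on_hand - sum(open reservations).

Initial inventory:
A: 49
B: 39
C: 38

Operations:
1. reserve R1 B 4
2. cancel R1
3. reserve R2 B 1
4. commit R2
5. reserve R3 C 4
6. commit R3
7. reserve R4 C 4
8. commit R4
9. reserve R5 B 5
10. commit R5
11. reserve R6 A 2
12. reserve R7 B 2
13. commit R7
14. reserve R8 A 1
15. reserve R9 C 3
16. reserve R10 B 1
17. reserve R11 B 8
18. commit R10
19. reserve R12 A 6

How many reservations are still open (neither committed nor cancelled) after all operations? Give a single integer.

Answer: 5

Derivation:
Step 1: reserve R1 B 4 -> on_hand[A=49 B=39 C=38] avail[A=49 B=35 C=38] open={R1}
Step 2: cancel R1 -> on_hand[A=49 B=39 C=38] avail[A=49 B=39 C=38] open={}
Step 3: reserve R2 B 1 -> on_hand[A=49 B=39 C=38] avail[A=49 B=38 C=38] open={R2}
Step 4: commit R2 -> on_hand[A=49 B=38 C=38] avail[A=49 B=38 C=38] open={}
Step 5: reserve R3 C 4 -> on_hand[A=49 B=38 C=38] avail[A=49 B=38 C=34] open={R3}
Step 6: commit R3 -> on_hand[A=49 B=38 C=34] avail[A=49 B=38 C=34] open={}
Step 7: reserve R4 C 4 -> on_hand[A=49 B=38 C=34] avail[A=49 B=38 C=30] open={R4}
Step 8: commit R4 -> on_hand[A=49 B=38 C=30] avail[A=49 B=38 C=30] open={}
Step 9: reserve R5 B 5 -> on_hand[A=49 B=38 C=30] avail[A=49 B=33 C=30] open={R5}
Step 10: commit R5 -> on_hand[A=49 B=33 C=30] avail[A=49 B=33 C=30] open={}
Step 11: reserve R6 A 2 -> on_hand[A=49 B=33 C=30] avail[A=47 B=33 C=30] open={R6}
Step 12: reserve R7 B 2 -> on_hand[A=49 B=33 C=30] avail[A=47 B=31 C=30] open={R6,R7}
Step 13: commit R7 -> on_hand[A=49 B=31 C=30] avail[A=47 B=31 C=30] open={R6}
Step 14: reserve R8 A 1 -> on_hand[A=49 B=31 C=30] avail[A=46 B=31 C=30] open={R6,R8}
Step 15: reserve R9 C 3 -> on_hand[A=49 B=31 C=30] avail[A=46 B=31 C=27] open={R6,R8,R9}
Step 16: reserve R10 B 1 -> on_hand[A=49 B=31 C=30] avail[A=46 B=30 C=27] open={R10,R6,R8,R9}
Step 17: reserve R11 B 8 -> on_hand[A=49 B=31 C=30] avail[A=46 B=22 C=27] open={R10,R11,R6,R8,R9}
Step 18: commit R10 -> on_hand[A=49 B=30 C=30] avail[A=46 B=22 C=27] open={R11,R6,R8,R9}
Step 19: reserve R12 A 6 -> on_hand[A=49 B=30 C=30] avail[A=40 B=22 C=27] open={R11,R12,R6,R8,R9}
Open reservations: ['R11', 'R12', 'R6', 'R8', 'R9'] -> 5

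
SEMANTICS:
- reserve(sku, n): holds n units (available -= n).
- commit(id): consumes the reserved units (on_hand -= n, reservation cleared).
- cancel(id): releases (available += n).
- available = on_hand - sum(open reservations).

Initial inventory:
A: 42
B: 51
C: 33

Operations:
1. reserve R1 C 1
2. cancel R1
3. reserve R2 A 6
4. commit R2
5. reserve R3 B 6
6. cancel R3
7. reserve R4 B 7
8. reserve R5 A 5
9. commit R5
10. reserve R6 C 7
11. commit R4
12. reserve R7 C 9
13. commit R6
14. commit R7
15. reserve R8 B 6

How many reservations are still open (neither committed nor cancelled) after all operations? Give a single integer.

Answer: 1

Derivation:
Step 1: reserve R1 C 1 -> on_hand[A=42 B=51 C=33] avail[A=42 B=51 C=32] open={R1}
Step 2: cancel R1 -> on_hand[A=42 B=51 C=33] avail[A=42 B=51 C=33] open={}
Step 3: reserve R2 A 6 -> on_hand[A=42 B=51 C=33] avail[A=36 B=51 C=33] open={R2}
Step 4: commit R2 -> on_hand[A=36 B=51 C=33] avail[A=36 B=51 C=33] open={}
Step 5: reserve R3 B 6 -> on_hand[A=36 B=51 C=33] avail[A=36 B=45 C=33] open={R3}
Step 6: cancel R3 -> on_hand[A=36 B=51 C=33] avail[A=36 B=51 C=33] open={}
Step 7: reserve R4 B 7 -> on_hand[A=36 B=51 C=33] avail[A=36 B=44 C=33] open={R4}
Step 8: reserve R5 A 5 -> on_hand[A=36 B=51 C=33] avail[A=31 B=44 C=33] open={R4,R5}
Step 9: commit R5 -> on_hand[A=31 B=51 C=33] avail[A=31 B=44 C=33] open={R4}
Step 10: reserve R6 C 7 -> on_hand[A=31 B=51 C=33] avail[A=31 B=44 C=26] open={R4,R6}
Step 11: commit R4 -> on_hand[A=31 B=44 C=33] avail[A=31 B=44 C=26] open={R6}
Step 12: reserve R7 C 9 -> on_hand[A=31 B=44 C=33] avail[A=31 B=44 C=17] open={R6,R7}
Step 13: commit R6 -> on_hand[A=31 B=44 C=26] avail[A=31 B=44 C=17] open={R7}
Step 14: commit R7 -> on_hand[A=31 B=44 C=17] avail[A=31 B=44 C=17] open={}
Step 15: reserve R8 B 6 -> on_hand[A=31 B=44 C=17] avail[A=31 B=38 C=17] open={R8}
Open reservations: ['R8'] -> 1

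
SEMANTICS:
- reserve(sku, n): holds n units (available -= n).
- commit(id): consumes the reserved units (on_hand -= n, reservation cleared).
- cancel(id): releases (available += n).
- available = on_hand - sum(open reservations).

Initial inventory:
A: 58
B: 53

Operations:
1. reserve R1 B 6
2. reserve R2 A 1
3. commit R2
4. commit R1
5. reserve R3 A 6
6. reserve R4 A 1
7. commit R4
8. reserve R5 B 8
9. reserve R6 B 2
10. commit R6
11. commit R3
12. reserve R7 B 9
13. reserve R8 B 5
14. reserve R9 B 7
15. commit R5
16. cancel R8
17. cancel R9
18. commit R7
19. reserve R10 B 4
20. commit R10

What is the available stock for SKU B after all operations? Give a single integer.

Step 1: reserve R1 B 6 -> on_hand[A=58 B=53] avail[A=58 B=47] open={R1}
Step 2: reserve R2 A 1 -> on_hand[A=58 B=53] avail[A=57 B=47] open={R1,R2}
Step 3: commit R2 -> on_hand[A=57 B=53] avail[A=57 B=47] open={R1}
Step 4: commit R1 -> on_hand[A=57 B=47] avail[A=57 B=47] open={}
Step 5: reserve R3 A 6 -> on_hand[A=57 B=47] avail[A=51 B=47] open={R3}
Step 6: reserve R4 A 1 -> on_hand[A=57 B=47] avail[A=50 B=47] open={R3,R4}
Step 7: commit R4 -> on_hand[A=56 B=47] avail[A=50 B=47] open={R3}
Step 8: reserve R5 B 8 -> on_hand[A=56 B=47] avail[A=50 B=39] open={R3,R5}
Step 9: reserve R6 B 2 -> on_hand[A=56 B=47] avail[A=50 B=37] open={R3,R5,R6}
Step 10: commit R6 -> on_hand[A=56 B=45] avail[A=50 B=37] open={R3,R5}
Step 11: commit R3 -> on_hand[A=50 B=45] avail[A=50 B=37] open={R5}
Step 12: reserve R7 B 9 -> on_hand[A=50 B=45] avail[A=50 B=28] open={R5,R7}
Step 13: reserve R8 B 5 -> on_hand[A=50 B=45] avail[A=50 B=23] open={R5,R7,R8}
Step 14: reserve R9 B 7 -> on_hand[A=50 B=45] avail[A=50 B=16] open={R5,R7,R8,R9}
Step 15: commit R5 -> on_hand[A=50 B=37] avail[A=50 B=16] open={R7,R8,R9}
Step 16: cancel R8 -> on_hand[A=50 B=37] avail[A=50 B=21] open={R7,R9}
Step 17: cancel R9 -> on_hand[A=50 B=37] avail[A=50 B=28] open={R7}
Step 18: commit R7 -> on_hand[A=50 B=28] avail[A=50 B=28] open={}
Step 19: reserve R10 B 4 -> on_hand[A=50 B=28] avail[A=50 B=24] open={R10}
Step 20: commit R10 -> on_hand[A=50 B=24] avail[A=50 B=24] open={}
Final available[B] = 24

Answer: 24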